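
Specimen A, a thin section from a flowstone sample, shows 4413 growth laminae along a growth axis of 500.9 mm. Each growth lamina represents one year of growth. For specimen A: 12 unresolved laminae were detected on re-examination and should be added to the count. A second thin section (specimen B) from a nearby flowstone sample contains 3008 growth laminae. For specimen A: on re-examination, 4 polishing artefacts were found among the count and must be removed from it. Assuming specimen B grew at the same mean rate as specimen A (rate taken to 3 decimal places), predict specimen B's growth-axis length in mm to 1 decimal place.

339.9 mm

Specimen A: true growth lamina count = 4413 − 4 + 12 = 4421.
A: Extension rate ≈ 500.9 / 4421 = 0.113 mm per year.
B's length ≈ 0.113 × 3008 = 339.9 mm.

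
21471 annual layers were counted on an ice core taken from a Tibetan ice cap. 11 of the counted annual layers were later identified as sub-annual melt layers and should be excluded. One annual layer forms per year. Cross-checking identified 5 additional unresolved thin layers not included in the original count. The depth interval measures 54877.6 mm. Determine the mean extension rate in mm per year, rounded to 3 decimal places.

True annual layer count = 21471 − 11 + 5 = 21465.
Extension rate ≈ 54877.6 / 21465 = 2.557 mm per year.

2.557 mm per year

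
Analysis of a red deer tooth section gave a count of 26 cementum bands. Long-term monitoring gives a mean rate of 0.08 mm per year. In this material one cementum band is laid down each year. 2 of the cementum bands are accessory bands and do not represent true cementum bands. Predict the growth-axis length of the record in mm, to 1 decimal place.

Adjusted count: 26 − 2 = 24 cementum bands.
Length ≈ 0.08 × 24 = 1.9 mm.

1.9 mm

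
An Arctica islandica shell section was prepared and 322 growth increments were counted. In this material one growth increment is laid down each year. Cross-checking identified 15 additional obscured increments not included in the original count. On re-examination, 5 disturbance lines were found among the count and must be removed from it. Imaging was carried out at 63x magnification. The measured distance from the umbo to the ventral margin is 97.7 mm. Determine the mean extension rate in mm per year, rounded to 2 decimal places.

0.29 mm per year

Correcting the raw count gives 322 − 5 + 15 = 332 true growth increments.
97.7 mm over 332 years gives 97.7 / 332 ≈ 0.29 mm per year.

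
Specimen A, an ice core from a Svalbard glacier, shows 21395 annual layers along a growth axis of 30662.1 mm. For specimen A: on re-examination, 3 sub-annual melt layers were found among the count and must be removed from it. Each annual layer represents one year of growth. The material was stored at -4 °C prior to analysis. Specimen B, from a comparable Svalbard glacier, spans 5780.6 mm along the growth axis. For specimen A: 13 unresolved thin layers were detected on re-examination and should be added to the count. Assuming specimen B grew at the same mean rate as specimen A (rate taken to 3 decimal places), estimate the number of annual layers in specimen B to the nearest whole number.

4037 annual layers

Specimen A: correcting the raw count gives 21395 − 3 + 13 = 21405 true annual layers.
A: Extension rate ≈ 30662.1 / 21405 = 1.432 mm/yr.
Specimen B: 5780.6 mm / 1.432 mm per year = 4036.73 years ≈ 4037 annual layers.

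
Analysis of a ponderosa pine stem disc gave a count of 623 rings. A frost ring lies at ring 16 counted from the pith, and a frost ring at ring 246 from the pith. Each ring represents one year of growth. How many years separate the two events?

The two markers are separated by 246 − 16 = 230 rings.
At one ring per year, 230 years elapsed between them.

230 yr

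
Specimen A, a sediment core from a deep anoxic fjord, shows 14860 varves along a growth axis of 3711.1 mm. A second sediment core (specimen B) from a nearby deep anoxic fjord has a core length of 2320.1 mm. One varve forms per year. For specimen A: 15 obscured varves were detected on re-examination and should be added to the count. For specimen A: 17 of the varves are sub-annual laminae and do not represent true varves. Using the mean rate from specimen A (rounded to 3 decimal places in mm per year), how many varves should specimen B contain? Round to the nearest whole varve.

Specimen A: after corrections the count is 14860 − 17 + 15 = 14858 varves.
A: 3711.1 mm over 14858 years gives 3711.1 / 14858 ≈ 0.250 mm/yr.
Specimen B: 2320.1 mm / 0.250 mm per year = 9280.40 years ≈ 9280 varves.

9280 varves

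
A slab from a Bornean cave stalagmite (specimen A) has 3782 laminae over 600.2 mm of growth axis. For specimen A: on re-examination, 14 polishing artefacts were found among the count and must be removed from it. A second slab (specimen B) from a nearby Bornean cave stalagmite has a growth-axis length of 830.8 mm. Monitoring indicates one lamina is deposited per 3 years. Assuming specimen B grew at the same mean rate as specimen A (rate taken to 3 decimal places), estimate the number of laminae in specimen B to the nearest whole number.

5225 laminae

Specimen A: after corrections the count is 3782 − 14 = 3768 laminae.
Specimen A: at 3 years per lamina, 3768 × 3 = 11304 years.
A: 600.2 mm over 11304 years gives 600.2 / 11304 ≈ 0.053 mm/yr.
B spans 830.8 / 0.053 = 15675.47 years; at 3 years per lamina that is 15675.47 / 3 ≈ 5225 laminae.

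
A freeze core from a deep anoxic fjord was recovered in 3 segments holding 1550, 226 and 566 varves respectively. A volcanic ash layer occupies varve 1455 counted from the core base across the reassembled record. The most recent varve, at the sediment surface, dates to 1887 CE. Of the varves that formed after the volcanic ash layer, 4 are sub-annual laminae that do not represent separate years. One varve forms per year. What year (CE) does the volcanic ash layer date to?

1004 CE

Total varves = 1550 + 226 + 566 = 2342.
2342 − 1455 = 887 varves lie beyond the volcanic ash layer toward the sediment surface.
887 − 4 false = 883 true varves after the volcanic ash layer.
1887 − 883 = 1004 CE.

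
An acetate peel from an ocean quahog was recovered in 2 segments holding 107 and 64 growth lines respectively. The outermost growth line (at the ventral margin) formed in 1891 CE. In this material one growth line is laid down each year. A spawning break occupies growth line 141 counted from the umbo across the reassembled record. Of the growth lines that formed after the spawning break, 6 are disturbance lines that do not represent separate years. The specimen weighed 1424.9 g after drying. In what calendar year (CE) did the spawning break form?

1867 CE

Total growth lines = 107 + 64 = 171.
The spawning break sits at growth line 141 from the umbo, so 171 − 141 = 30 growth lines formed after it.
Removing the 6 false growth lines leaves 30 − 6 = 24 true growth lines beyond the spawning break.
1891 − 24 = 1867 CE.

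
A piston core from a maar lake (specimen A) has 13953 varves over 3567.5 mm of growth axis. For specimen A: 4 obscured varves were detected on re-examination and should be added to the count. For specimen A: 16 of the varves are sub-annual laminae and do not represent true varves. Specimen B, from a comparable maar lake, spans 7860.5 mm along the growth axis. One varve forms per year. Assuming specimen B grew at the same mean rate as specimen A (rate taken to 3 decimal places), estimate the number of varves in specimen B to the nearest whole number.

30705 varves

Specimen A: adjusted count: 13953 − 16 + 4 = 13941 varves.
A: Extension rate ≈ 3567.5 / 13941 = 0.256 mm per year.
For B, 7860.5 / 0.256 = 30705.08 years ≈ 30705 varves.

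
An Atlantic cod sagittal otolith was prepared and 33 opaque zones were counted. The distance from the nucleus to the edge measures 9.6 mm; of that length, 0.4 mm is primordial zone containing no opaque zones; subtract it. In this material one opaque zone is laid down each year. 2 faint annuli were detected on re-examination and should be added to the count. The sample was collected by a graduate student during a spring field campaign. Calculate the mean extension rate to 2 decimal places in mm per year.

Adjusted count: 33 + 2 = 35 opaque zones.
Net length = 9.6 − 0.4 = 9.2 mm.
Extension rate ≈ 9.2 / 35 = 0.26 mm per year.

0.26 mm per year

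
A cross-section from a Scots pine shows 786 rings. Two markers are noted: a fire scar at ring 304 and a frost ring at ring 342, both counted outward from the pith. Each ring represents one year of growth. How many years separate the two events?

38 years

Separation: 342 − 304 = 38 rings.
One ring per year makes the interval 38 years.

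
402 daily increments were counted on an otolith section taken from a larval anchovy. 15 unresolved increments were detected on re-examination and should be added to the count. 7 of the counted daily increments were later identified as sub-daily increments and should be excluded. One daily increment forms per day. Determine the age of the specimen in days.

Correcting the raw count gives 402 − 7 + 15 = 410 true daily increments.
With a one-to-one daily increment periodicity this is 410 days.

410 d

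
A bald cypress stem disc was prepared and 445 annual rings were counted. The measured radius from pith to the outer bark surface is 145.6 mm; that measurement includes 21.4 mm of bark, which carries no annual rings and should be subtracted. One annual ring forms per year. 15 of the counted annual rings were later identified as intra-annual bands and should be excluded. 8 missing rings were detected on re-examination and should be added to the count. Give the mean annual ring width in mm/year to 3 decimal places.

Adjusted count: 445 − 15 + 8 = 438 annual rings.
Net length = 145.6 − 21.4 = 124.2 mm.
Mean rate = 124.2 mm / 438 years ≈ 0.284 mm/year.

0.284 mm/year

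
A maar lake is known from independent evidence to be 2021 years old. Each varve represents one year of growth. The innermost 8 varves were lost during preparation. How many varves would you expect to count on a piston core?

2013 varves

Expected varves over 2021 years: 2021.
Less the 8 uncaptured varves: 2021 − 8 = 2013.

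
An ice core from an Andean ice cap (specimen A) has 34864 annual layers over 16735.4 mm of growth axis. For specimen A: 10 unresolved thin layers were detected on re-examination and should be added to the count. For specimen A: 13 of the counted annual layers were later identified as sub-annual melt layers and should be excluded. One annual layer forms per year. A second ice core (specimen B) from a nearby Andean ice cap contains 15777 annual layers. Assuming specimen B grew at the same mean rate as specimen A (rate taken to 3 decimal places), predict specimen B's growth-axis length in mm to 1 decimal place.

Specimen A: after corrections the count is 34864 − 13 + 10 = 34861 annual layers.
A: 16735.4 mm over 34861 years gives 16735.4 / 34861 ≈ 0.480 mm/yr.
B's length ≈ 0.480 × 15777 = 7573.0 mm.

7573.0 mm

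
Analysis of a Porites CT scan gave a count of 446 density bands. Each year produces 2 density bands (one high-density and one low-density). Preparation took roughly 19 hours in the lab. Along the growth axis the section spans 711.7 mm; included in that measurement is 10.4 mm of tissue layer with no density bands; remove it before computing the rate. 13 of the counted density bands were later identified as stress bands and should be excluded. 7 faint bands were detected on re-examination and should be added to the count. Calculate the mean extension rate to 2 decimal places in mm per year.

True density band count = 446 − 13 + 7 = 440.
Dividing by 2 density bands per year: 440 / 2 = 220 years.
Net length = 711.7 − 10.4 = 701.3 mm.
Extension rate ≈ 701.3 / 220 = 3.19 mm per year.

3.19 mm per year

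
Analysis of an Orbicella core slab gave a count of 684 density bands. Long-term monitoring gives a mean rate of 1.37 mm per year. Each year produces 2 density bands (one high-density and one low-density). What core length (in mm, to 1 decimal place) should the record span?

468.5 mm

With 2 density bands per year, 684 / 2 = 342 years.
Length ≈ 1.37 × 342 = 468.5 mm.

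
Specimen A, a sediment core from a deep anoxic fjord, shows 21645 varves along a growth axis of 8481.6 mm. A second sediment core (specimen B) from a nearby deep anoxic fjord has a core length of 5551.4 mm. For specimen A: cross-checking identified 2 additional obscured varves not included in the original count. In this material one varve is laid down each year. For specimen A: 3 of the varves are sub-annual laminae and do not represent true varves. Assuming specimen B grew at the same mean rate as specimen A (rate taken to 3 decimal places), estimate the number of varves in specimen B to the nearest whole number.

Specimen A: adjusted count: 21645 − 3 + 2 = 21644 varves.
A: Extension rate ≈ 8481.6 / 21644 = 0.392 mm/year.
B spans 5551.4 / 0.392 = 14161.73 years ≈ 14162 varves.

14162 varves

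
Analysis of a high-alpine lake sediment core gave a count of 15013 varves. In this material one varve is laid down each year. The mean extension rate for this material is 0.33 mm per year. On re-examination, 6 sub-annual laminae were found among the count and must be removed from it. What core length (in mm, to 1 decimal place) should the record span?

Correcting the raw count gives 15013 − 6 = 15007 true varves.
15007 years at 0.33 mm/year gives 0.33 × 15007 = 4952.3 mm.

4952.3 mm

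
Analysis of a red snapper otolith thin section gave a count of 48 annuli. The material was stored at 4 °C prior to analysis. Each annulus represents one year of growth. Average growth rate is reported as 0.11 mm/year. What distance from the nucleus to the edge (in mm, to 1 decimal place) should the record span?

48 years of growth are recorded.
Predicted length = 0.11 mm/year × 48 years = 5.3 mm.

5.3 mm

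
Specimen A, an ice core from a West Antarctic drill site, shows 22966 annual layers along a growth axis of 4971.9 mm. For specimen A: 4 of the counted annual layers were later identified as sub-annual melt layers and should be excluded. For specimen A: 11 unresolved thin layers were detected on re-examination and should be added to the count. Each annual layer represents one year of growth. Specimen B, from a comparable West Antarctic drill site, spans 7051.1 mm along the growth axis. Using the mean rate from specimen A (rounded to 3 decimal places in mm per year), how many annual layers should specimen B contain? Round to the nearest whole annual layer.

Specimen A: true annual layer count = 22966 − 4 + 11 = 22973.
A: Extension rate ≈ 4971.9 / 22973 = 0.216 mm/year.
Specimen B: 7051.1 mm / 0.216 mm per year = 32643.98 years ≈ 32644 annual layers.

32644 annual layers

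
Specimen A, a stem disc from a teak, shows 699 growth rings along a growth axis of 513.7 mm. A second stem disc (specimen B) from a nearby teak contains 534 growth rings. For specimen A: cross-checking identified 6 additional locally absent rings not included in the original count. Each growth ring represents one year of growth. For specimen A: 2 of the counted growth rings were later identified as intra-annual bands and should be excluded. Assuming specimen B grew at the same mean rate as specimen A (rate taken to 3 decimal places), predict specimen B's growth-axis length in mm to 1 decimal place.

390.4 mm

Specimen A: adjusted count: 699 − 2 + 6 = 703 growth rings.
A: Mean rate = 513.7 mm / 703 years ≈ 0.731 mm/year.
For B, 0.731 mm/year × 534 years = 390.4 mm.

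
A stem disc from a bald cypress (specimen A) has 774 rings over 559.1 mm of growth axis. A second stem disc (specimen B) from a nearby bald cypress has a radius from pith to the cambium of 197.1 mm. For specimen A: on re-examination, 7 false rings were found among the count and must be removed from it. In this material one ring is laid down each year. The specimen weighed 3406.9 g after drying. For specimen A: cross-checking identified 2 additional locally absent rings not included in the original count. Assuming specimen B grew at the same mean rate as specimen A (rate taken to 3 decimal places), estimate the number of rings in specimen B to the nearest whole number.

271 rings

Specimen A: correcting the raw count gives 774 − 7 + 2 = 769 true rings.
A: 559.1 mm over 769 years gives 559.1 / 769 ≈ 0.727 mm/yr.
Specimen B: 197.1 mm / 0.727 mm per year = 271.11 years ≈ 271 rings.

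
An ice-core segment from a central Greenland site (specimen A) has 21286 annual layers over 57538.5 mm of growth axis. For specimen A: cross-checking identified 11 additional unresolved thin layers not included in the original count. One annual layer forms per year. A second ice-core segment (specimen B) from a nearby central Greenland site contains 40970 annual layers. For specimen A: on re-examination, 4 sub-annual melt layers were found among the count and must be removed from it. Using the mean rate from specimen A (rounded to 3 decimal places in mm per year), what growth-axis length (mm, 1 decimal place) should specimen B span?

Specimen A: after corrections the count is 21286 − 4 + 11 = 21293 annual layers.
A: 57538.5 mm over 21293 years gives 57538.5 / 21293 ≈ 2.702 mm/year.
For B, 2.702 mm/year × 40970 years = 110700.9 mm.

110700.9 mm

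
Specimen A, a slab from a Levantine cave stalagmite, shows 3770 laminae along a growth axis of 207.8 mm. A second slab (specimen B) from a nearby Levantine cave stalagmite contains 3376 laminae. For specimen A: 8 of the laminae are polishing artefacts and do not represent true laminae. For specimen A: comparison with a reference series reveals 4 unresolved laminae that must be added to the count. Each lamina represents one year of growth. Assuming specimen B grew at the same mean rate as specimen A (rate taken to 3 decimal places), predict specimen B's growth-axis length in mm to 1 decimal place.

Specimen A: after corrections the count is 3770 − 8 + 4 = 3766 laminae.
A: Mean rate = 207.8 mm / 3766 years ≈ 0.055 mm per year.
B's length ≈ 0.055 × 3376 = 185.7 mm.

185.7 mm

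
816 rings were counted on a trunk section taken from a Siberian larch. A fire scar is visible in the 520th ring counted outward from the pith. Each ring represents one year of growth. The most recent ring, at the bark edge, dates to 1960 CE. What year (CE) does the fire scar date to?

1664 CE

The fire scar sits at ring 520 from the pith, so 816 − 520 = 296 rings formed after it.
1960 − 296 = 1664 CE.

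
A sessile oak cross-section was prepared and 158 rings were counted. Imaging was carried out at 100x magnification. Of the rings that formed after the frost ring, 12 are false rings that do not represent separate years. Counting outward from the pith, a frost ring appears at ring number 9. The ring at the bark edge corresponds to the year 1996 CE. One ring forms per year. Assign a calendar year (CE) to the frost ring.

1859 CE

The frost ring sits at ring 9 from the pith, so 158 − 9 = 149 rings formed after it.
149 − 12 false = 137 true rings after the frost ring.
1996 − 137 = 1859 CE.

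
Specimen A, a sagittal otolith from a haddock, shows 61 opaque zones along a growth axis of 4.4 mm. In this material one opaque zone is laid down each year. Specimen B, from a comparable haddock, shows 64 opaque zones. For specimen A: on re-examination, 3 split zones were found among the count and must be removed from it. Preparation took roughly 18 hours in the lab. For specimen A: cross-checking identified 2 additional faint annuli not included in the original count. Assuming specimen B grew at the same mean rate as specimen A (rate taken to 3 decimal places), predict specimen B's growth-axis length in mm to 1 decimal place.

Specimen A: true opaque zone count = 61 − 3 + 2 = 60.
A: 4.4 mm over 60 years gives 4.4 / 60 ≈ 0.073 mm per year.
Length of B = 0.073 × 64 = 4.7 mm.

4.7 mm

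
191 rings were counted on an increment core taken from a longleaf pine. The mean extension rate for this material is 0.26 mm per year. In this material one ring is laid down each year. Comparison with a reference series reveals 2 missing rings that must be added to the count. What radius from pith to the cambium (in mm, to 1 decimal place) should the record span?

True ring count = 191 + 2 = 193.
Length ≈ 0.26 × 193 = 50.2 mm.

50.2 mm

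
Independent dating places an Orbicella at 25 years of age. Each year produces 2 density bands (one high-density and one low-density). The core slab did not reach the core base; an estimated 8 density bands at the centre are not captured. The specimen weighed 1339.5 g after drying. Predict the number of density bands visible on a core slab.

42 density bands

Expected density bands: 25 × 2 = 50.
50 − 8 missed = 42 density bands expected in the prepared section.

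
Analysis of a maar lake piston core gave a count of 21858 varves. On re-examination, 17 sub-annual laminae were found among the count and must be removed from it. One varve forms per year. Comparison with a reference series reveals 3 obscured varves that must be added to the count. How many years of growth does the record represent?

21844 years

After corrections the count is 21858 − 17 + 3 = 21844 varves.
At one varve per year, that is 21844 years.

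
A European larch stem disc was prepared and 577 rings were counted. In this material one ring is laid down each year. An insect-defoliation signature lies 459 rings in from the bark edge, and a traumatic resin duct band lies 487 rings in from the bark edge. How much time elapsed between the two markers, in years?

Separation: 487 − 459 = 28 rings.
One ring per year makes the interval 28 years.

28 years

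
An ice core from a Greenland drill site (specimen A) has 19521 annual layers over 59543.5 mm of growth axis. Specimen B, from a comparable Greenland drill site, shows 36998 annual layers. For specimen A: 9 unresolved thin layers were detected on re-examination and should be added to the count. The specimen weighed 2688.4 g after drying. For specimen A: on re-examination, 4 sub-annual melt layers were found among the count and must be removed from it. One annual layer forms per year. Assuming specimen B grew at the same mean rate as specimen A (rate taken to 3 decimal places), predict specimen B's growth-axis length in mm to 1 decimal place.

Specimen A: true annual layer count = 19521 − 4 + 9 = 19526.
A: Mean rate = 59543.5 mm / 19526 years ≈ 3.049 mm per year.
B's length ≈ 3.049 × 36998 = 112806.9 mm.

112806.9 mm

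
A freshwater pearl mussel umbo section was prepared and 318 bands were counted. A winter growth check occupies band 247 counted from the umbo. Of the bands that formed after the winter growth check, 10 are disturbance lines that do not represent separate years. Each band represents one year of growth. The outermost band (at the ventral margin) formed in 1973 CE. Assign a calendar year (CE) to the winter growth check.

1912 CE

318 − 247 = 71 bands lie beyond the winter growth check toward the ventral margin.
Removing the 10 false bands leaves 71 − 10 = 61 true bands beyond the winter growth check.
Counting back 61 years from 1973 CE places the winter growth check in 1973 − 61 = 1912 CE.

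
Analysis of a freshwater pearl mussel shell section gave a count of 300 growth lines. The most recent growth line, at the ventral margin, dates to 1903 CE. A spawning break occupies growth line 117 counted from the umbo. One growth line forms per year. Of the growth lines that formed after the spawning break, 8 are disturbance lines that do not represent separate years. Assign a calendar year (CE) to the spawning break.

1728 CE

Between growth line 117 and the ventral margin there are 300 − 117 = 183 growth lines.
183 − 8 false = 175 true growth lines after the spawning break.
Counting back 175 years from 1903 CE places the spawning break in 1903 − 175 = 1728 CE.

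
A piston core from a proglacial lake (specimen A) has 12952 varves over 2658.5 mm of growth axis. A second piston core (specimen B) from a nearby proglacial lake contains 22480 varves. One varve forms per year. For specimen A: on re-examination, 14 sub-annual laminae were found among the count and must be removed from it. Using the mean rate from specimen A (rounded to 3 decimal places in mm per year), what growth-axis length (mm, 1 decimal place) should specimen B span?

4608.4 mm

Specimen A: true varve count = 12952 − 14 = 12938.
A: Extension rate ≈ 2658.5 / 12938 = 0.205 mm/yr.
For B, 0.205 mm/year × 22480 years = 4608.4 mm.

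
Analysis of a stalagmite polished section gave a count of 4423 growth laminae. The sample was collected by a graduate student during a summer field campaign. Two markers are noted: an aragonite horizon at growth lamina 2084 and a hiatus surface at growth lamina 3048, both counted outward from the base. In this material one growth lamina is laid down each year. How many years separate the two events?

964 yr

Separation: 3048 − 2084 = 964 growth laminae.
That is 964 years at one growth lamina per year.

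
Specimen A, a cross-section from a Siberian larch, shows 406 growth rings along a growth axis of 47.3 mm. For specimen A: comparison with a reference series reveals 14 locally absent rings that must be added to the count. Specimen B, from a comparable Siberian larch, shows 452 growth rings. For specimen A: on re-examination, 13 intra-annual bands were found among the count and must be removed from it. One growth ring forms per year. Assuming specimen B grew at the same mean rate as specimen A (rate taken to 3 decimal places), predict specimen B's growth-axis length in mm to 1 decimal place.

52.4 mm

Specimen A: true growth ring count = 406 − 13 + 14 = 407.
A: 47.3 mm over 407 years gives 47.3 / 407 ≈ 0.116 mm per year.
Length of B = 0.116 × 452 = 52.4 mm.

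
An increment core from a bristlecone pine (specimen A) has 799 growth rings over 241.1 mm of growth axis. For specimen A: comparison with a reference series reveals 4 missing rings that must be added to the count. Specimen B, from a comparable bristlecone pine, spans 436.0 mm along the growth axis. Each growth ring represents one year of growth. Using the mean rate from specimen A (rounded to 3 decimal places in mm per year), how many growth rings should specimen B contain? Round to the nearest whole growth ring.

Specimen A: true growth ring count = 799 + 4 = 803.
A: Mean rate = 241.1 mm / 803 years ≈ 0.300 mm/year.
Specimen B: 436.0 mm / 0.300 mm per year = 1453.33 years ≈ 1453 growth rings.

1453 growth rings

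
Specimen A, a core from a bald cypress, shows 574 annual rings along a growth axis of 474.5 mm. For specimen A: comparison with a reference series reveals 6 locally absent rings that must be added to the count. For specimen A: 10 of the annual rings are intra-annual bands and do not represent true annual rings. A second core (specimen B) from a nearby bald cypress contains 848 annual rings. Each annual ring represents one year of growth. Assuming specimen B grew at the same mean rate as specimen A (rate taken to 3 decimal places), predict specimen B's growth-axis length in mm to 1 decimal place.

705.5 mm

Specimen A: correcting the raw count gives 574 − 10 + 6 = 570 true annual rings.
A: Extension rate ≈ 474.5 / 570 = 0.832 mm per year.
B's length ≈ 0.832 × 848 = 705.5 mm.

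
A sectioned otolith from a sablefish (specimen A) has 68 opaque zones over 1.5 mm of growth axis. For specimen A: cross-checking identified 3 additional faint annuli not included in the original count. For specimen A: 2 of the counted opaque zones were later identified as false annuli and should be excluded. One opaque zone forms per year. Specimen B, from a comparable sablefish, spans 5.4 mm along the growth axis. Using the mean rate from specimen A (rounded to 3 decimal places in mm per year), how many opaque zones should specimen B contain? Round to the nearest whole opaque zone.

Specimen A: after corrections the count is 68 − 2 + 3 = 69 opaque zones.
A: Extension rate ≈ 1.5 / 69 = 0.022 mm/yr.
Specimen B: 5.4 mm / 0.022 mm per year = 245.45 years ≈ 245 opaque zones.

245 opaque zones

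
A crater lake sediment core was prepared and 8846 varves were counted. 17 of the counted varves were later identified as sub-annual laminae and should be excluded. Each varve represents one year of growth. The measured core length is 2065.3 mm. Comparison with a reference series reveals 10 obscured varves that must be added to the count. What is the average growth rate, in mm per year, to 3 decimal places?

0.234 mm per year

After corrections the count is 8846 − 17 + 10 = 8839 varves.
Mean rate = 2065.3 mm / 8839 years ≈ 0.234 mm per year.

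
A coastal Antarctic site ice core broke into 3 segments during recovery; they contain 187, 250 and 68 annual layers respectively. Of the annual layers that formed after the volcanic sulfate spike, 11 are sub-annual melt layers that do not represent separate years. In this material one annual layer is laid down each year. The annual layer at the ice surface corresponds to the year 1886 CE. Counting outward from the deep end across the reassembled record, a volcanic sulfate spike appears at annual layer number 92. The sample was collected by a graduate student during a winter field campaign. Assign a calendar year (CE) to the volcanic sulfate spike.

Total annual layers = 187 + 250 + 68 = 505.
The volcanic sulfate spike sits at annual layer 92 from the deep end, so 505 − 92 = 413 annual layers formed after it.
Removing the 11 false annual layers leaves 413 − 11 = 402 true annual layers beyond the volcanic sulfate spike.
Counting back 402 years from 1886 CE places the volcanic sulfate spike in 1886 − 402 = 1484 CE.

1484 CE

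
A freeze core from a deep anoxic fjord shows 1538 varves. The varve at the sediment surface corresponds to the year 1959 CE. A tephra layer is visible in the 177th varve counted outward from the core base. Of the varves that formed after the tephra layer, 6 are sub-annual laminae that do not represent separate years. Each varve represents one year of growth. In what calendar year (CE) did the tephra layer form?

The tephra layer sits at varve 177 from the core base, so 1538 − 177 = 1361 varves formed after it.
Excluding 6 false varves: 1361 − 6 = 1355.
The varve at the sediment surface is 1959 CE, so the tephra layer dates to 1959 − 1355 = 604 CE.

604 CE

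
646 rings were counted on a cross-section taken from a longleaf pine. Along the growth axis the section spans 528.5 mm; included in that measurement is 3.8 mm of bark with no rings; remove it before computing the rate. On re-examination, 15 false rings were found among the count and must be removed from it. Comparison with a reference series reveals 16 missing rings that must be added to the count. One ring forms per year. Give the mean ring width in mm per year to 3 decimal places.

0.811 mm per year

True ring count = 646 − 15 + 16 = 647.
The growth record spans 528.5 − 3.8 = 524.7 mm.
524.7 mm over 647 years gives 524.7 / 647 ≈ 0.811 mm per year.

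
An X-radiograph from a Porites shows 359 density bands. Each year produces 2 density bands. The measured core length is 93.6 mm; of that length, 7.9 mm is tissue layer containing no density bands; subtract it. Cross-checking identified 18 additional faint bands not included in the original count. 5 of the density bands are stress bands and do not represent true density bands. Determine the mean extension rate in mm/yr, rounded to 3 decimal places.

0.461 mm/yr

Correcting the raw count gives 359 − 5 + 18 = 372 true density bands.
372 density bands at 2 per year is 372 / 2 = 186 years.
Removing the 7.9 mm offcut leaves 93.6 − 7.9 = 85.7 mm.
Extension rate ≈ 85.7 / 186 = 0.461 mm/yr.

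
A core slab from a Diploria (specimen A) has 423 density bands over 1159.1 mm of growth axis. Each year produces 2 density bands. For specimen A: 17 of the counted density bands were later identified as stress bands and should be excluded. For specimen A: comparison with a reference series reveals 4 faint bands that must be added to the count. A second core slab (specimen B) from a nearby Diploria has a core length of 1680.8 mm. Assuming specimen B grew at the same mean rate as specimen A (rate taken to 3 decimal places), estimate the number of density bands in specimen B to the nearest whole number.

595 density bands

Specimen A: after corrections the count is 423 − 17 + 4 = 410 density bands.
Specimen A: with 2 density bands per year, 410 / 2 = 205 years.
A: 1159.1 mm over 205 years gives 1159.1 / 205 ≈ 5.654 mm/yr.
B spans 1680.8 / 5.654 = 297.28 years; at 2 density bands per year that is 297.28 × 2 ≈ 595 density bands.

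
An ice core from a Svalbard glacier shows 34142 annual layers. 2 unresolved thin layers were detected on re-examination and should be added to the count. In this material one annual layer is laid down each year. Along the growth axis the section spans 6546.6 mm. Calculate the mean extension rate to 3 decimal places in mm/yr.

0.192 mm/yr

Adjusted count: 34142 + 2 = 34144 annual layers.
6546.6 mm over 34144 years gives 6546.6 / 34144 ≈ 0.192 mm/yr.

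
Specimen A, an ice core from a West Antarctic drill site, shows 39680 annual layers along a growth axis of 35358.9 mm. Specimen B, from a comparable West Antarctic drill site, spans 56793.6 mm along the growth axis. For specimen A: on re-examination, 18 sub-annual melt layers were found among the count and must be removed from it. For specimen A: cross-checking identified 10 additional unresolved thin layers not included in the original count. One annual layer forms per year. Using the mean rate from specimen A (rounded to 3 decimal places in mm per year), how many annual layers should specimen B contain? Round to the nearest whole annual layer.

Specimen A: after corrections the count is 39680 − 18 + 10 = 39672 annual layers.
A: Mean rate = 35358.9 mm / 39672 years ≈ 0.891 mm/year.
Specimen B: 56793.6 mm / 0.891 mm per year = 63741.41 years ≈ 63741 annual layers.

63741 annual layers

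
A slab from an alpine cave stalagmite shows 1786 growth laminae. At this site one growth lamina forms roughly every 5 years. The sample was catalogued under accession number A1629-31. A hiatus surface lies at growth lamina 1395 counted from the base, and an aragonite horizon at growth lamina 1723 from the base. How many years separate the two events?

The two markers are separated by 1723 − 1395 = 328 growth laminae.
Multiplying by 5 years per growth lamina: 328 × 5 = 1640 years.

1640 years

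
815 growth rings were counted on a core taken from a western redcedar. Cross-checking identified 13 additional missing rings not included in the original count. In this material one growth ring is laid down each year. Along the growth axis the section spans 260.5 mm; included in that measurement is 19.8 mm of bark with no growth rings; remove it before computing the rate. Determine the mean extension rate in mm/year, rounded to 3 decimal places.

After corrections the count is 815 + 13 = 828 growth rings.
Net length = 260.5 − 19.8 = 240.7 mm.
240.7 mm over 828 years gives 240.7 / 828 ≈ 0.291 mm/year.

0.291 mm/year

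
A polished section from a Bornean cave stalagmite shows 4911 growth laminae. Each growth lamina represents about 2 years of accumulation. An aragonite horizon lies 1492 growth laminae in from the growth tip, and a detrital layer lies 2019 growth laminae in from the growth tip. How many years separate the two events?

1054 yr

The two markers are separated by 2019 − 1492 = 527 growth laminae.
Multiplying by 2 years per growth lamina: 527 × 2 = 1054 years.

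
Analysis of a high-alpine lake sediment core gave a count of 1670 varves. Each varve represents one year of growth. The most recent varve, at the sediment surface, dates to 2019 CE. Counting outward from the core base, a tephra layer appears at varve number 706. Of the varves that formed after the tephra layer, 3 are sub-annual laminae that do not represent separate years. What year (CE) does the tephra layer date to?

The tephra layer sits at varve 706 from the core base, so 1670 − 706 = 964 varves formed after it.
Removing the 3 false varves leaves 964 − 3 = 961 true varves beyond the tephra layer.
Counting back 961 years from 2019 CE places the tephra layer in 2019 − 961 = 1058 CE.

1058 CE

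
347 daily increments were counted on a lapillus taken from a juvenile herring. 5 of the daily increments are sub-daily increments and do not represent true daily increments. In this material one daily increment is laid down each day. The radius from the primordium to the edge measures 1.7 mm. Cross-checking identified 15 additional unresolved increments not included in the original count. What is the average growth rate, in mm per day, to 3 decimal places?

0.005 mm per day

Correcting the raw count gives 347 − 5 + 15 = 357 true daily increments.
Extension rate ≈ 1.7 / 357 = 0.005 mm per day.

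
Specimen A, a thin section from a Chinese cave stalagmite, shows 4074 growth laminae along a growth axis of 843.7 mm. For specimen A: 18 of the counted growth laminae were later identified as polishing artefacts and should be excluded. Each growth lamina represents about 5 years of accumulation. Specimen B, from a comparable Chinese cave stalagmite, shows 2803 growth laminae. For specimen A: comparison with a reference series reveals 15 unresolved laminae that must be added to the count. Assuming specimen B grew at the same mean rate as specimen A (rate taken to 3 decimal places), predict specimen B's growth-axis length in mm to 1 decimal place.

574.6 mm

Specimen A: adjusted count: 4074 − 18 + 15 = 4071 growth laminae.
Specimen A: multiplying by 5 years per growth lamina: 4071 × 5 = 20355 years.
A: Mean rate = 843.7 mm / 20355 years ≈ 0.041 mm per year.
Specimen B: at 5 years per growth lamina, 2803 × 5 = 14015 years. For B, 0.041 mm/year × 14015 years = 574.6 mm.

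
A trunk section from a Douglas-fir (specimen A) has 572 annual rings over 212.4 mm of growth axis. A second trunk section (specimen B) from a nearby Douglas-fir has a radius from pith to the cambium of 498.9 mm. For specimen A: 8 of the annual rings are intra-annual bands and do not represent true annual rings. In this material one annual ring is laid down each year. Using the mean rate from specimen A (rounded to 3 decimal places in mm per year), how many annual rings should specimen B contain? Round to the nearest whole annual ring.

Specimen A: adjusted count: 572 − 8 = 564 annual rings.
A: 212.4 mm over 564 years gives 212.4 / 564 ≈ 0.377 mm per year.
B spans 498.9 / 0.377 = 1323.34 years ≈ 1323 annual rings.

1323 annual rings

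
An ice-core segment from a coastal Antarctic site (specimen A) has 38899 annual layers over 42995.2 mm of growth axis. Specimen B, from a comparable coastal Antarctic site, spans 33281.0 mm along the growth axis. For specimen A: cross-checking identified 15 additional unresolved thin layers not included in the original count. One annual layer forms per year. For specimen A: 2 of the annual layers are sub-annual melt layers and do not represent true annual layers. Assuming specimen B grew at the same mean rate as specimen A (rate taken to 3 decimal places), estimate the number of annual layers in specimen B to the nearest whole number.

30119 annual layers

Specimen A: after corrections the count is 38899 − 2 + 15 = 38912 annual layers.
A: Extension rate ≈ 42995.2 / 38912 = 1.105 mm per year.
Specimen B: 33281.0 mm / 1.105 mm per year = 30118.55 years ≈ 30119 annual layers.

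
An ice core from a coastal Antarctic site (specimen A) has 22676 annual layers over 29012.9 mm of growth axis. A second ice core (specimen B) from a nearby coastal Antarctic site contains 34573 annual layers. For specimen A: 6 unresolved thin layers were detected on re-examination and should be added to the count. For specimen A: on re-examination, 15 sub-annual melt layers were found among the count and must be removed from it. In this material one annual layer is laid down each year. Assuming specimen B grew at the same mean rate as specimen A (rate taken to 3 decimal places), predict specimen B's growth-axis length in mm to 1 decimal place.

Specimen A: adjusted count: 22676 − 15 + 6 = 22667 annual layers.
A: 29012.9 mm over 22667 years gives 29012.9 / 22667 ≈ 1.280 mm/year.
For B, 1.280 mm/year × 34573 years = 44253.4 mm.

44253.4 mm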